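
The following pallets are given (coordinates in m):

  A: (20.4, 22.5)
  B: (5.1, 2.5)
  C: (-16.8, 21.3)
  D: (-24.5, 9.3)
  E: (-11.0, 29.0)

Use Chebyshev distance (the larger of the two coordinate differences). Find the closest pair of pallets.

Pairwise distances:
C–E: 7.7 m
C–D: 12.0 m
D–E: 19.7 m
A–B: 20.0 m
B–C: 21.9 m
B–E: 26.5 m
B–D: 29.6 m
A–E: 31.4 m
A–C: 37.2 m
A–D: 44.9 m
Closest pair: C–E at 7.7 m.

C and E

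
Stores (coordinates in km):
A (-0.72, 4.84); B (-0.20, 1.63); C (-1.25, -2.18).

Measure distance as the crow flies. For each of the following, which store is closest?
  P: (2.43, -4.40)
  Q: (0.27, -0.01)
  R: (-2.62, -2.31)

P at (2.43, -4.40):
  A: 9.76 km
  B: 6.58 km
  C: 4.30 km
  → nearest: C (4.30 km)
Q at (0.27, -0.01):
  A: 4.95 km
  B: 1.71 km
  C: 2.65 km
  → nearest: B (1.71 km)
R at (-2.62, -2.31):
  A: 7.40 km
  B: 4.62 km
  C: 1.38 km
  → nearest: C (1.38 km)

P→C; Q→B; R→C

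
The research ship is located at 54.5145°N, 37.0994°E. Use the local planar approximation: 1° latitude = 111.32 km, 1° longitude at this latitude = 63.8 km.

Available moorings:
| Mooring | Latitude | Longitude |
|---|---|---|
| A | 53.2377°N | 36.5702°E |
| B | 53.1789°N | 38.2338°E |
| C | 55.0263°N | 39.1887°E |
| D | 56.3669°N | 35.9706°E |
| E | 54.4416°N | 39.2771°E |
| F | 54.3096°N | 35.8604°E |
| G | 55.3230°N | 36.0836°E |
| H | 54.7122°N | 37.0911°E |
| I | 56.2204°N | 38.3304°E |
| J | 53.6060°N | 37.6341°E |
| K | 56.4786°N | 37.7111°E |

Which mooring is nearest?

Distances from 54.5145°N, 37.0994°E:
A: 146.0884 km
B: 165.3588 km
C: 144.9626 km
D: 218.4233 km
E: 139.1741 km
F: 82.2733 km
G: 110.9075 km
H: 22.0143 km
I: 205.5006 km
J: 106.7328 km
K: 222.0993 km
Minimum: H at 22.0143 km.

H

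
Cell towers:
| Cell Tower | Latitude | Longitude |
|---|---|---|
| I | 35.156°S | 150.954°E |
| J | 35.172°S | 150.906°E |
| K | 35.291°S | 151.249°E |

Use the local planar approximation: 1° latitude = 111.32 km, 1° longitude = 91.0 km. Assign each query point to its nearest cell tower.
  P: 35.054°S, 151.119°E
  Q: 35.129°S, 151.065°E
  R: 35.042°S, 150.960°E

P→I; Q→I; R→I

P at 35.054°S, 151.119°E:
  I: 18.825 km
  J: 23.415 km
  K: 28.914 km
  → nearest: I (18.825 km)
Q at 35.129°S, 151.065°E:
  I: 10.539 km
  J: 15.240 km
  K: 24.609 km
  → nearest: I (10.539 km)
R at 35.042°S, 150.960°E:
  I: 12.702 km
  J: 15.283 km
  K: 38.209 km
  → nearest: I (12.702 km)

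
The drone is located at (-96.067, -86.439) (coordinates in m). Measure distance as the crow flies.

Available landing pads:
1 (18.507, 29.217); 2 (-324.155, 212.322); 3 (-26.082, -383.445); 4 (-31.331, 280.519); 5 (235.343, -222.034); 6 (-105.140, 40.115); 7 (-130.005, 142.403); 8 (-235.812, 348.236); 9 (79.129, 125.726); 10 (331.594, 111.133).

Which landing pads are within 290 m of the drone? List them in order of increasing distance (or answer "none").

Distances from (-96.067, -86.439):
1: √((114.574)² + (115.656)²) = √(13127.20148 + 13376.31034) = 162.799 m
2: √((-228.088)² + (298.761)²) = √(52024.13574 + 89258.13512) = 375.875 m
3: √((69.985)² + (-297.006)²) = √(4897.90022 + 88212.56404) = 305.140 m
4: √((64.736)² + (366.958)²) = √(4190.74970 + 134658.17376) = 372.624 m
5: √((331.410)² + (-135.595)²) = √(109832.58810 + 18386.00402) = 358.076 m
6: √((-9.073)² + (126.554)²) = √(82.31933 + 16015.91492) = 126.879 m
7: √((-33.938)² + (228.842)²) = √(1151.78784 + 52368.66096) = 231.345 m
8: √((-139.745)² + (434.675)²) = √(19528.66503 + 188942.35562) = 456.586 m
9: √((175.196)² + (212.165)²) = √(30693.63842 + 45013.98722) = 275.150 m
10: √((427.661)² + (197.572)²) = √(182893.93092 + 39034.69518) = 471.093 m
Threshold 290 m: 6 (126.879 m), 1 (162.799 m), 7 (231.345 m), 9 (275.150 m) are within range.

6, 1, 7, 9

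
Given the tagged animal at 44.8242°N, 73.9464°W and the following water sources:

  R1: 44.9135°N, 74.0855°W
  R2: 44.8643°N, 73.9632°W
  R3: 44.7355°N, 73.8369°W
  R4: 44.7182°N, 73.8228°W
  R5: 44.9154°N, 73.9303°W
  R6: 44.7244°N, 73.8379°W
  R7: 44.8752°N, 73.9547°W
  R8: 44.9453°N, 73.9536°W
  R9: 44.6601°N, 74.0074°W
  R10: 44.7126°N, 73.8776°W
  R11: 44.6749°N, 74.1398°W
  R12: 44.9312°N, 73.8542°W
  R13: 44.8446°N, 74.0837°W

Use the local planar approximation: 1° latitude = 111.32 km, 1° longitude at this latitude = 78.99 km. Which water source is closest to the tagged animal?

R2

Distances from 44.8242°N, 73.9464°W:
R1: 14.8171 km
R2: 4.6570 km
R3: 13.1267 km
R4: 15.3153 km
R5: 10.2317 km
R6: 14.0313 km
R7: 5.7150 km
R8: 13.4928 km
R9: 18.8924 km
R10: 13.5600 km
R11: 22.5744 km
R12: 13.9613 km
R13: 11.0805 km
Minimum: R2 at 4.6570 km.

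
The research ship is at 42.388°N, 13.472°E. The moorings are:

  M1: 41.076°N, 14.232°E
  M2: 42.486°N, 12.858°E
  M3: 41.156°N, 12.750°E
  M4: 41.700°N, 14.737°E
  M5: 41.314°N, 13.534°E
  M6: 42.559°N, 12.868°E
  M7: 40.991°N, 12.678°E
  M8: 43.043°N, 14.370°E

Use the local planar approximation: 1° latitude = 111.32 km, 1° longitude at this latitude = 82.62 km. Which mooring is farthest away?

M7

Distances from 42.388°N, 13.472°E:
M1: √((-1.312·111.32)² + (0.760·82.62)²) = √(21331.13997 + 3942.73480) = 158.978 km
M2: √((0.098·111.32)² + (-0.614·82.62)²) = √(119.01414 + 2573.39897) = 51.888 km
M3: √((-1.232·111.32)² + (-0.722·82.62)²) = √(18809.09115 + 3558.31815) = 149.557 km
M4: √((-0.688·111.32)² + (1.265·82.62)²) = √(5865.74625 + 10923.23890) = 129.572 km
M5: √((-1.074·111.32)² + (0.062·82.62)²) = √(14294.03885 + 26.23939) = 119.667 km
M6: √((0.171·111.32)² + (-0.604·82.62)²) = √(362.35864 + 2490.25751) = 53.410 km
M7: √((-1.397·111.32)² + (-0.794·82.62)²) = √(24184.61664 + 4303.39674) = 168.784 km
M8: √((0.655·111.32)² + (0.898·82.62)²) = √(5316.53889 + 5504.56564) = 104.025 km
Maximum: M7 at 168.784 km.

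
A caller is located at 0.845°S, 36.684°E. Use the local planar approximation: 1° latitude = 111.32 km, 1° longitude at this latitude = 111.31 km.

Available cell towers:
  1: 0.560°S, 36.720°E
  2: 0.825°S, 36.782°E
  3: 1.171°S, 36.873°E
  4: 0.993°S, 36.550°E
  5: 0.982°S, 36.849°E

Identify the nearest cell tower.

2

Distances from 0.845°S, 36.684°E:
1: 31.978 km
2: 11.133 km
3: 41.947 km
4: 22.224 km
5: 23.873 km
Minimum: 2 at 11.133 km.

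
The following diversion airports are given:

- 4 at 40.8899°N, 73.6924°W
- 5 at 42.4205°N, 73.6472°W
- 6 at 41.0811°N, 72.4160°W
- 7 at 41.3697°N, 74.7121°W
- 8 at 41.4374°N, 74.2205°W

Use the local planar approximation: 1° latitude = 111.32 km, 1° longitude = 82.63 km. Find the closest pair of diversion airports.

Pairwise distances:
4–5: 170.4273 km
4–6: 107.5952 km
4–7: 99.7605 km
4–8: 74.9587 km
5–6: 180.5027 km
5–7: 146.3758 km
5–8: 119.2515 km
6–7: 192.4276 km
6–8: 154.2911 km
7–8: 41.3141 km
Closest pair: 7–8 at 41.3141 km.

7 and 8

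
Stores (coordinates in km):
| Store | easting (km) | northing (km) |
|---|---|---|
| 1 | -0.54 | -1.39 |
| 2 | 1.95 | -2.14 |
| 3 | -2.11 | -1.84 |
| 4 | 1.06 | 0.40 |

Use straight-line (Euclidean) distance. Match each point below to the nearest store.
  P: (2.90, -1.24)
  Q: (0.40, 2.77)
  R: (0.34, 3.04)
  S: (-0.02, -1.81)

P at (2.90, -1.24):
  1: 3.4433 km
  2: 1.3086 km
  3: 5.0458 km
  4: 2.4648 km
  → nearest: 2 (1.3086 km)
Q at (0.40, 2.77):
  1: 4.2649 km
  2: 5.1488 km
  3: 5.2490 km
  4: 2.4602 km
  → nearest: 4 (2.4602 km)
R at (0.34, 3.04):
  1: 4.5166 km
  2: 5.4244 km
  3: 5.4605 km
  4: 2.7364 km
  → nearest: 4 (2.7364 km)
S at (-0.02, -1.81):
  1: 0.6684 km
  2: 1.9974 km
  3: 2.0902 km
  4: 2.4598 km
  → nearest: 1 (0.6684 km)

P→2; Q→4; R→4; S→1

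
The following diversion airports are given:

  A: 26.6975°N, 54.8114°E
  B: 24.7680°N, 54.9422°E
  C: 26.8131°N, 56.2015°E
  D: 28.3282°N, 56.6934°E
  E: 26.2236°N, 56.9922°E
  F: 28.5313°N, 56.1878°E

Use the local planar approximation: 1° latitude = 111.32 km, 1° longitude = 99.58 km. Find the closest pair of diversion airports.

D and F

Pairwise distances:
A–B: 215.1865 km
A–C: 139.0230 km
A–D: 260.9125 km
A–E: 223.4799 km
A–F: 245.8832 km
B–C: 259.9130 km
B–D: 432.9904 km
B–E: 260.6316 km
B–F: 436.9073 km
C–D: 175.6300 km
C–E: 102.4990 km
C–F: 191.2749 km
D–E: 236.1660 km
D–F: 55.1911 km
E–F: 269.0919 km
Closest pair: D–F at 55.1911 km.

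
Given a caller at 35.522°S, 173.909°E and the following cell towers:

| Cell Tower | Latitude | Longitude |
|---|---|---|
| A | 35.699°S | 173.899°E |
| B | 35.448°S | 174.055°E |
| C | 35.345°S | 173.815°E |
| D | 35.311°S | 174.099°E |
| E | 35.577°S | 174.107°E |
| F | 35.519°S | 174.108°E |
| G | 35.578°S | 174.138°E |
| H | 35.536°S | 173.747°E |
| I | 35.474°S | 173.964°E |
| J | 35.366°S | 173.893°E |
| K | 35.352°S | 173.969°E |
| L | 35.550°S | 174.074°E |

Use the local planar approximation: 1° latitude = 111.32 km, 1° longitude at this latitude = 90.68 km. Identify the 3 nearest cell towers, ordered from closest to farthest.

Distances from 35.522°S, 173.909°E:
A: 19.724 km
B: 15.593 km
C: 21.468 km
D: 29.130 km
E: 18.970 km
F: 18.048 km
G: 21.681 km
H: 14.773 km
I: 7.309 km
J: 17.426 km
K: 19.691 km
L: 15.283 km
Sorted: I (7.309 km) < H (14.773 km) < L (15.283 km) < B (15.593 km) < J (17.426 km) < …

I, H, L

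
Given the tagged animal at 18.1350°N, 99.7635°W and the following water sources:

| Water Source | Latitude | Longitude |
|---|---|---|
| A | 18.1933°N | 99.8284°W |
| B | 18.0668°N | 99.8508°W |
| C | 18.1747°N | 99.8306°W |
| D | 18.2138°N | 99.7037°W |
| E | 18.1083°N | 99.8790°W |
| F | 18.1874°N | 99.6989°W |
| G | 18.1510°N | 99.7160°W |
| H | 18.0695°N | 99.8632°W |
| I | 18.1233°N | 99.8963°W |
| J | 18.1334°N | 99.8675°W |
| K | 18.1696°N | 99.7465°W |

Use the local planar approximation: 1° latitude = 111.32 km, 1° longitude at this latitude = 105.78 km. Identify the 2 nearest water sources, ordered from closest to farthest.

Distances from 18.1350°N, 99.7635°W:
A: √((0.0583·111.32)² + (-0.0649·105.78)²) = √(42.119529 + 47.129900) = 9.4472 km
B: √((-0.0682·111.32)² + (-0.0873·105.78)²) = √(57.638828 + 85.277726) = 11.9548 km
C: √((0.0397·111.32)² + (-0.0671·105.78)²) = √(19.531132 + 50.379304) = 8.3612 km
D: √((0.0788·111.32)² + (0.0598·105.78)²) = √(76.948265 + 40.013772) = 10.8149 km
E: √((-0.0267·111.32)² + (-0.1155·105.78)²) = √(8.834234 + 149.269505) = 12.5739 km
F: √((0.0524·111.32)² + (0.0646·105.78)²) = √(34.025849 + 46.695192) = 8.9845 km
G: √((0.0160·111.32)² + (0.0475·105.78)²) = √(3.172388 + 25.246103) = 5.3309 km
H: √((-0.0655·111.32)² + (-0.0997·105.78)²) = √(53.165389 + 111.223727) = 12.8214 km
I: √((-0.0117·111.32)² + (-0.1328·105.78)²) = √(1.696360 + 197.334616) = 14.1078 km
J: √((-0.0016·111.32)² + (-0.1040·105.78)²) = √(0.031724 + 121.024641) = 11.0026 km
K: √((0.0346·111.32)² + (0.0170·105.78)²) = √(14.835377 + 3.233739) = 4.2508 km
Sorted: K (4.2508 km) < G (5.3309 km) < C (8.3612 km) < F (8.9845 km) < …

K, G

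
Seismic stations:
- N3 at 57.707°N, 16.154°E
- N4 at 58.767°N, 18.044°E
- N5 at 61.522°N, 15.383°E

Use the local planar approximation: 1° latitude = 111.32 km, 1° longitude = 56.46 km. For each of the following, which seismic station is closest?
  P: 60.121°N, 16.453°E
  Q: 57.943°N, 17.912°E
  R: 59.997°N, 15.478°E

P at 60.121°N, 16.453°E:
  N3: 269.256 km
  N4: 175.464 km
  N5: 167.251 km
  → nearest: N5 (167.251 km)
Q at 57.943°N, 17.912°E:
  N3: 102.675 km
  N4: 92.030 km
  N5: 423.228 km
  → nearest: N4 (92.030 km)
R at 59.997°N, 15.478°E:
  N3: 257.764 km
  N4: 199.342 km
  N5: 169.848 km
  → nearest: N5 (169.848 km)

P→N5; Q→N4; R→N5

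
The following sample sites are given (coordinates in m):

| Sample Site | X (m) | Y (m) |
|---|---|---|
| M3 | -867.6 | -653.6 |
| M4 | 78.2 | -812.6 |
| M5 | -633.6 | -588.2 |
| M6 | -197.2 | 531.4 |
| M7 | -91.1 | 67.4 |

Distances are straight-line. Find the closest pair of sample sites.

Pairwise distances:
M3–M4: √((945.8)² + (-159.0)²) = √(894537.640 + 25281.000) = 959.1 m
M3–M5: √((234.0)² + (65.4)²) = √(54756.000 + 4277.160) = 243.0 m
M3–M6: √((670.4)² + (1185.0)²) = √(449436.160 + 1404225.000) = 1361.5 m
M3–M7: √((776.5)² + (721.0)²) = √(602952.250 + 519841.000) = 1059.6 m
M4–M5: √((-711.8)² + (224.4)²) = √(506659.240 + 50355.360) = 746.3 m
M4–M6: √((-275.4)² + (1344.0)²) = √(75845.160 + 1806336.000) = 1371.9 m
M4–M7: √((-169.3)² + (880.0)²) = √(28662.490 + 774400.000) = 896.1 m
M5–M6: √((436.4)² + (1119.6)²) = √(190444.960 + 1253504.160) = 1201.6 m
M5–M7: √((542.5)² + (655.6)²) = √(294306.250 + 429811.360) = 851.0 m
M6–M7: √((106.1)² + (-464.0)²) = √(11257.210 + 215296.000) = 476.0 m
Closest pair: M3–M5 at 243.0 m.

M3 and M5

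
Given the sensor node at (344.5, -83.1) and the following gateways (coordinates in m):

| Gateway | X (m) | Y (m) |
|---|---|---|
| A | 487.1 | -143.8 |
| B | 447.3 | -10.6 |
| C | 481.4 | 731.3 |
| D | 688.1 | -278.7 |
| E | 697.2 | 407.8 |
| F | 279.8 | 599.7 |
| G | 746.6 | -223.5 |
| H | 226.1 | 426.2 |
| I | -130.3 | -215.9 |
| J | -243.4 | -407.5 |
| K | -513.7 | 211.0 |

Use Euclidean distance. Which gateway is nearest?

Distances from (344.5, -83.1):
A: √((142.6)² + (-60.7)²) = √(20334.760 + 3684.490) = 155.0 m
B: √((102.8)² + (72.5)²) = √(10567.840 + 5256.250) = 125.8 m
C: √((136.9)² + (814.4)²) = √(18741.610 + 663247.360) = 825.8 m
D: √((343.6)² + (-195.6)²) = √(118060.960 + 38259.360) = 395.4 m
E: √((352.7)² + (490.9)²) = √(124397.290 + 240982.810) = 604.5 m
F: √((-64.7)² + (682.8)²) = √(4186.090 + 466215.840) = 685.9 m
G: √((402.1)² + (-140.4)²) = √(161684.410 + 19712.160) = 425.9 m
H: √((-118.4)² + (509.3)²) = √(14018.560 + 259386.490) = 522.9 m
I: √((-474.8)² + (-132.8)²) = √(225435.040 + 17635.840) = 493.0 m
J: √((-587.9)² + (-324.4)²) = √(345626.410 + 105235.360) = 671.5 m
K: √((-858.2)² + (294.1)²) = √(736507.240 + 86494.810) = 907.2 m
Minimum: B at 125.8 m.

B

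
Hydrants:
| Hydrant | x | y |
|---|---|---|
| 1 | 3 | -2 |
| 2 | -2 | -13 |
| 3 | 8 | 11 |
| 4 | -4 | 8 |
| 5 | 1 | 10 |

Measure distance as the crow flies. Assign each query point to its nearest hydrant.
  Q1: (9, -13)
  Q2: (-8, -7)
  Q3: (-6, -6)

Q1 at (9, -13):
  1: √((-6)² + (11)²) = √(36.000 + 121.000) = 12.5
  2: √((-11)² + (0)²) = √(121.000 + 0.000) = 11.0
  3: √((-1)² + (24)²) = √(1.000 + 576.000) = 24.0
  4: √((-13)² + (21)²) = √(169.000 + 441.000) = 24.7
  5: √((-8)² + (23)²) = √(64.000 + 529.000) = 24.4
  → nearest: 2 (11.0)
Q2 at (-8, -7):
  1: √((11)² + (5)²) = √(121.000 + 25.000) = 12.1
  2: √((6)² + (-6)²) = √(36.000 + 36.000) = 8.5
  3: √((16)² + (18)²) = √(256.000 + 324.000) = 24.1
  4: √((4)² + (15)²) = √(16.000 + 225.000) = 15.5
  5: √((9)² + (17)²) = √(81.000 + 289.000) = 19.2
  → nearest: 2 (8.5)
Q3 at (-6, -6):
  1: √((9)² + (4)²) = √(81.000 + 16.000) = 9.8
  2: √((4)² + (-7)²) = √(16.000 + 49.000) = 8.1
  3: √((14)² + (17)²) = √(196.000 + 289.000) = 22.0
  4: √((2)² + (14)²) = √(4.000 + 196.000) = 14.1
  5: √((7)² + (16)²) = √(49.000 + 256.000) = 17.5
  → nearest: 2 (8.1)

Q1→2; Q2→2; Q3→2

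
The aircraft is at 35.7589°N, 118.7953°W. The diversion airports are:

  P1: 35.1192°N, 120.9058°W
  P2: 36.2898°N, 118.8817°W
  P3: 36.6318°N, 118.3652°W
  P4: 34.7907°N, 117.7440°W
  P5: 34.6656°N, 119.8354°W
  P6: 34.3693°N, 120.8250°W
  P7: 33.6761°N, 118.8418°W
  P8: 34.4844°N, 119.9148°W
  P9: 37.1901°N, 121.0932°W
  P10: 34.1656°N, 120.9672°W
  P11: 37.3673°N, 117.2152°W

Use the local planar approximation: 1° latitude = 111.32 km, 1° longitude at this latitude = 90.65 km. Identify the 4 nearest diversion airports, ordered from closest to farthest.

P2, P3, P4, P5

Distances from 35.7589°N, 118.7953°W:
P1: 204.1401 km
P2: 59.6165 km
P3: 104.7013 km
P4: 143.8704 km
P5: 153.9547 km
P6: 240.3794 km
P7: 231.8956 km
P8: 174.4360 km
P9: 262.2481 km
P10: 264.9935 km
P11: 229.2911 km
Sorted: P2 (59.6165 km) < P3 (104.7013 km) < P4 (143.8704 km) < P5 (153.9547 km) < P8 (174.4360 km) < P1 (204.1401 km) < …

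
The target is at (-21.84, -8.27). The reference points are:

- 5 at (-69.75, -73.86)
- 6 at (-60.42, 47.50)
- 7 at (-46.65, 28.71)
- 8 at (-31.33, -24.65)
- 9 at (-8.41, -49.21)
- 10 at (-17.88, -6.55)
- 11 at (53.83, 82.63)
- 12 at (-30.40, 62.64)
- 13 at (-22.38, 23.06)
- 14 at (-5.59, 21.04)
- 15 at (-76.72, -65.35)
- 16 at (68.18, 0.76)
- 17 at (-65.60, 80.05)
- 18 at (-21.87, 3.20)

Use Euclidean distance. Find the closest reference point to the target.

10

Distances from (-21.84, -8.27):
5: √((-47.91)² + (-65.59)²) = √(2295.3681 + 4302.0481) = 81.22
6: √((-38.58)² + (55.77)²) = √(1488.4164 + 3110.2929) = 67.81
7: √((-24.81)² + (36.98)²) = √(615.5361 + 1367.5204) = 44.53
8: √((-9.49)² + (-16.38)²) = √(90.0601 + 268.3044) = 18.93
9: √((13.43)² + (-40.94)²) = √(180.3649 + 1676.0836) = 43.09
10: √((3.96)² + (1.72)²) = √(15.6816 + 2.9584) = 4.32
11: √((75.67)² + (90.90)²) = √(5725.9489 + 8262.8100) = 118.27
12: √((-8.56)² + (70.91)²) = √(73.2736 + 5028.2281) = 71.42
13: √((-0.54)² + (31.33)²) = √(0.2916 + 981.5689) = 31.33
14: √((16.25)² + (29.31)²) = √(264.0625 + 859.0761) = 33.51
15: √((-54.88)² + (-57.08)²) = √(3011.8144 + 3258.1264) = 79.18
16: √((90.02)² + (9.03)²) = √(8103.6004 + 81.5409) = 90.47
17: √((-43.76)² + (88.32)²) = √(1914.9376 + 7800.4224) = 98.57
18: √((-0.03)² + (11.47)²) = √(0.0009 + 131.5609) = 11.47
Minimum: 10 at 4.32.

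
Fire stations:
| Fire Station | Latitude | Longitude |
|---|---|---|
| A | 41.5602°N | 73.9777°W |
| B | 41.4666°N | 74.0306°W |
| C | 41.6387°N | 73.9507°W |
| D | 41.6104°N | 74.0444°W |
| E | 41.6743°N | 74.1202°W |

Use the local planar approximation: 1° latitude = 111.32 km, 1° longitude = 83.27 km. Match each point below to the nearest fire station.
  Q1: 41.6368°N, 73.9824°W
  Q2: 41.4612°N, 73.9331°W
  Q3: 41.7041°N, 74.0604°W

Q1 at 41.6368°N, 73.9824°W:
  A: √((-0.0766·111.32)² + (0.0047·83.27)²) = √(72.711639 + 0.153170) = 8.5361 km
  B: √((-0.1702·111.32)² + (-0.0482·83.27)²) = √(358.976077 + 16.109097) = 19.3671 km
  C: √((0.0019·111.32)² + (0.0317·83.27)²) = √(0.044736 + 6.967800) = 2.6481 km
  D: √((-0.0264·111.32)² + (-0.0620·83.27)²) = √(8.636828 + 26.653884) = 5.9406 km
  E: √((0.0375·111.32)² + (-0.1378·83.27)²) = √(17.426450 + 131.666583) = 12.2104 km
  → nearest: C (2.6481 km)
Q2 at 41.4612°N, 73.9331°W:
  A: √((0.0990·111.32)² + (-0.0446·83.27)²) = √(121.455388 + 13.792622) = 11.6296 km
  B: √((0.0054·111.32)² + (-0.0975·83.27)²) = √(0.361355 + 65.915319) = 8.1410 km
  C: √((0.1775·111.32)² + (-0.0176·83.27)²) = √(390.429936 + 2.147843) = 19.8136 km
  D: √((0.1492·111.32)² + (-0.1113·83.27)²) = √(275.857021 + 85.894916) = 19.0198 km
  E: √((0.2131·111.32)² + (-0.1871·83.27)²) = √(562.747138 + 242.730698) = 28.3809 km
  → nearest: B (8.1410 km)
Q3 at 41.7041°N, 74.0604°W:
  A: √((-0.1439·111.32)² + (0.0827·83.27)²) = √(256.606695 + 47.422904) = 17.4364 km
  B: √((-0.2375·111.32)² + (0.0298·83.27)²) = √(698.994282 + 6.157574) = 26.5547 km
  C: √((-0.0654·111.32)² + (0.1097·83.27)²) = √(53.003176 + 83.443091) = 11.6810 km
  D: √((-0.0937·111.32)² + (0.0160·83.27)²) = √(108.799169 + 1.775077) = 10.5154 km
  E: √((-0.0298·111.32)² + (-0.0598·83.27)²) = √(11.004718 + 24.795878) = 5.9834 km
  → nearest: E (5.9834 km)

Q1→C; Q2→B; Q3→E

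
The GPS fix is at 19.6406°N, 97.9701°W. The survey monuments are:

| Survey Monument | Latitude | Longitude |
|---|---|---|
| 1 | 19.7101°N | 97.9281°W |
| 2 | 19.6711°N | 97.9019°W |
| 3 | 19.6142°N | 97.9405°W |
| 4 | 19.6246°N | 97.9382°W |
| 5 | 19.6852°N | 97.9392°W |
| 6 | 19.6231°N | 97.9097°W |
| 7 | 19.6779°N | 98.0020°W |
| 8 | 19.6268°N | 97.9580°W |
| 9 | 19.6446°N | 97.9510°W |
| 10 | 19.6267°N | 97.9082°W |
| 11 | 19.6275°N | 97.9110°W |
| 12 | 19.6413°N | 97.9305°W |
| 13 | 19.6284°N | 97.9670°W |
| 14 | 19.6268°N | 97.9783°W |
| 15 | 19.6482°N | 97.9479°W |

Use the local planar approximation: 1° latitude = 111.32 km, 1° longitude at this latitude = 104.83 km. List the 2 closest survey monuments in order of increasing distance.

13, 14

Distances from 19.6406°N, 97.9701°W:
1: √((0.0695·111.32)² + (0.0420·104.83)²) = √(59.857146 + 19.385176) = 8.9018 km
2: √((0.0305·111.32)² + (0.0682·104.83)²) = √(11.527790 + 51.114006) = 7.9147 km
3: √((-0.0264·111.32)² + (0.0296·104.83)²) = √(8.636828 + 9.628410) = 4.2738 km
4: √((-0.0160·111.32)² + (0.0319·104.83)²) = √(3.172388 + 11.182851) = 3.7888 km
5: √((0.0446·111.32)² + (0.0309·104.83)²) = √(24.649954 + 10.492721) = 5.9281 km
6: √((-0.0175·111.32)² + (0.0604·104.83)²) = √(3.795094 + 40.090830) = 6.6246 km
7: √((0.0373·111.32)² + (-0.0319·104.83)²) = √(17.241064 + 11.182851) = 5.3314 km
8: √((-0.0138·111.32)² + (0.0121·104.83)²) = √(2.359960 + 1.608948) = 1.9922 km
9: √((0.0040·111.32)² + (0.0191·104.83)²) = √(0.198274 + 4.009017) = 2.0512 km
10: √((-0.0139·111.32)² + (0.0619·104.83)²) = √(2.394286 + 42.106823) = 6.6709 km
11: √((-0.0131·111.32)² + (0.0591·104.83)²) = √(2.126616 + 38.383638) = 6.3648 km
12: √((0.0007·111.32)² + (0.0396·104.83)²) = √(0.006072 + 17.233026) = 4.1520 km
13: √((-0.0122·111.32)² + (0.0031·104.83)²) = √(1.844446 + 0.105607) = 1.3964 km
14: √((-0.0138·111.32)² + (-0.0082·104.83)²) = √(2.359960 + 0.738922) = 1.7604 km
15: √((0.0076·111.32)² + (0.0222·104.83)²) = √(0.715770 + 5.415981) = 2.4762 km
Sorted: 13 (1.3964 km) < 14 (1.7604 km) < 8 (1.9922 km) < 9 (2.0512 km) < …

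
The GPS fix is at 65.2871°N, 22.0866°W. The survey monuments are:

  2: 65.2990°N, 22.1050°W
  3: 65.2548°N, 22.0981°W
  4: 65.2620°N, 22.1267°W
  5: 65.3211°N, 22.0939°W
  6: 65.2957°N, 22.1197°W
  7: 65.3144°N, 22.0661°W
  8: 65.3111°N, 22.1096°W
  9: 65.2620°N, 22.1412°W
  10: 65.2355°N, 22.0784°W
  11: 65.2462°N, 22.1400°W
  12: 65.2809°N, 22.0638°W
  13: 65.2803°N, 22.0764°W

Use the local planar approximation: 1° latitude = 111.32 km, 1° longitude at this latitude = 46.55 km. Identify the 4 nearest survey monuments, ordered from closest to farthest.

13, 12, 2, 6

Distances from 65.2871°N, 22.0866°W:
2: √((0.0119·111.32)² + (-0.0184·46.55)²) = √(1.754851 + 0.733627) = 1.5775 km
3: √((-0.0323·111.32)² + (-0.0115·46.55)²) = √(12.928598 + 0.286573) = 3.6353 km
4: √((-0.0251·111.32)² + (-0.0401·46.55)²) = √(7.807174 + 3.484401) = 3.3603 km
5: √((0.0340·111.32)² + (-0.0073·46.55)²) = √(14.325317 + 0.115474) = 3.8001 km
6: √((0.0086·111.32)² + (-0.0331·46.55)²) = √(0.916523 + 2.374080) = 1.8140 km
7: √((0.0273·111.32)² + (0.0205·46.55)²) = √(9.235740 + 0.910641) = 3.1853 km
8: √((0.0240·111.32)² + (-0.0230·46.55)²) = √(7.137874 + 1.146291) = 2.8782 km
9: √((-0.0251·111.32)² + (-0.0546·46.55)²) = √(7.807174 + 6.459883) = 3.7772 km
10: √((-0.0516·111.32)² + (0.0082·46.55)²) = √(32.994823 + 0.145703) = 5.7568 km
11: √((-0.0409·111.32)² + (-0.0534·46.55)²) = √(20.729700 + 6.179052) = 5.1874 km
12: √((-0.0062·111.32)² + (0.0228·46.55)²) = √(0.476354 + 1.126443) = 1.2660 km
13: √((-0.0068·111.32)² + (0.0102·46.55)²) = √(0.573013 + 0.225445) = 0.8936 km
Sorted: 13 (0.8936 km) < 12 (1.2660 km) < 2 (1.5775 km) < 6 (1.8140 km) < 8 (2.8782 km) < 7 (3.1853 km) < …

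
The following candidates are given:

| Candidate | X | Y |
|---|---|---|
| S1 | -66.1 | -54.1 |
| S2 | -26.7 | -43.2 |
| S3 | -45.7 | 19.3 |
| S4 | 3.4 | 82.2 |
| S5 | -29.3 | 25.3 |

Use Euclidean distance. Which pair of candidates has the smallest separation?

S3 and S5

Pairwise distances:
S1–S2: 40.9
S1–S3: 76.2
S1–S4: 153.0
S1–S5: 87.5
S2–S3: 65.3
S2–S4: 129.0
S2–S5: 68.5
S3–S4: 79.8
S3–S5: 17.5
S4–S5: 65.6
Closest pair: S3–S5 at 17.5.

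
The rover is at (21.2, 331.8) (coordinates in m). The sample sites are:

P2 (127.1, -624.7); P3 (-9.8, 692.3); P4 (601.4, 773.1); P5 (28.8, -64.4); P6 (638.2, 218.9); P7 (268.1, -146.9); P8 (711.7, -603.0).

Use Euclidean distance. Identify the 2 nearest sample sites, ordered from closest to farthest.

P3, P5

Distances from (21.2, 331.8):
P2: 962.3 m
P3: 361.8 m
P4: 729.0 m
P5: 396.3 m
P6: 627.2 m
P7: 538.6 m
P8: 1162.2 m
Sorted: P3 (361.8 m) < P5 (396.3 m) < P7 (538.6 m) < P6 (627.2 m) < …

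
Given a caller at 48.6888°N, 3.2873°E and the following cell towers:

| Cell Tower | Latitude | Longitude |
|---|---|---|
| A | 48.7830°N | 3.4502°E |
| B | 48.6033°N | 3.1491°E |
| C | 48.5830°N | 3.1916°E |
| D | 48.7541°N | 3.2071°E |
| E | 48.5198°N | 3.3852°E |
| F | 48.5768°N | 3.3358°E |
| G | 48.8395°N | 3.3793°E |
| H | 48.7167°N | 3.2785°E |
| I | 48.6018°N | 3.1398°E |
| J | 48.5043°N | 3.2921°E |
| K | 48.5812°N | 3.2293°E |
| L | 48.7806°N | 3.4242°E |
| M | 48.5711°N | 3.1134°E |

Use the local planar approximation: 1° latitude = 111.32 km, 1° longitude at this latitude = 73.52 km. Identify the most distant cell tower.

J

Distances from 48.6888°N, 3.2873°E:
A: √((0.0942·111.32)² + (0.1629·73.52)²) = √(109.963410 + 143.434349) = 15.9185 km
B: √((-0.0855·111.32)² + (-0.1382·73.52)²) = √(90.589659 + 103.235029) = 13.9221 km
C: √((-0.1058·111.32)² + (-0.0957·73.52)²) = √(138.713181 + 49.503382) = 13.7192 km
D: √((0.0653·111.32)² + (-0.0802·73.52)²) = √(52.841210 + 34.766401) = 9.3599 km
E: √((-0.1690·111.32)² + (0.0979·73.52)²) = √(353.931979 + 51.805561) = 20.1429 km
F: √((-0.1120·111.32)² + (0.0485·73.52)²) = √(155.447034 + 12.714359) = 12.9677 km
G: √((0.1507·111.32)² + (0.0920·73.52)²) = √(281.431626 + 45.749532) = 18.0881 km
H: √((0.0279·111.32)² + (-0.0088·73.52)²) = √(9.646168 + 0.418578) = 3.1725 km
I: √((-0.0870·111.32)² + (-0.1475·73.52)²) = √(93.796126 + 117.596674) = 14.5394 km
J: √((-0.1845·111.32)² + (0.0048·73.52)²) = √(421.831625 + 0.124536) = 20.5416 km
K: √((-0.1076·111.32)² + (-0.0580·73.52)²) = √(143.473251 + 18.183061) = 12.7144 km
L: √((0.0918·111.32)² + (0.1369·73.52)²) = √(104.431558 + 101.301970) = 14.3434 km
M: √((-0.1177·111.32)² + (-0.1739·73.52)²) = √(171.671942 + 163.459498) = 18.3066 km
Maximum: J at 20.5416 km.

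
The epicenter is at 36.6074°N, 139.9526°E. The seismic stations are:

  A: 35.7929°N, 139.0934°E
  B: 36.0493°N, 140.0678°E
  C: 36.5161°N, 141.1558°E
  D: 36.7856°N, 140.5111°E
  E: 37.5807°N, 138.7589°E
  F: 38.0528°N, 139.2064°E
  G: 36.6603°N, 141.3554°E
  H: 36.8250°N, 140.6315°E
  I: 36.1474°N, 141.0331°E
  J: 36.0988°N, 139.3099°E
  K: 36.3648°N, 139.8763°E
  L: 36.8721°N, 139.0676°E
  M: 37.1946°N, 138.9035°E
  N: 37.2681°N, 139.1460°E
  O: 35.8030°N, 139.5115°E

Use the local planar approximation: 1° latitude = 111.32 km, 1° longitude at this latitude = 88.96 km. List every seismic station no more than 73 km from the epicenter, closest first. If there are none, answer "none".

Distances from 36.6074°N, 139.9526°E:
A: √((-0.8145·111.32)² + (-0.8592·88.96)²) = √(8221.074288 + 5842.222395) = 118.5888 km
B: √((-0.5581·111.32)² + (0.1152·88.96)²) = √(3859.850113 + 105.025439) = 62.9673 km
C: √((-0.0913·111.32)² + (1.2032·88.96)²) = √(103.297057 + 11456.849153) = 107.5181 km
D: √((0.1782·111.32)² + (0.5585·88.96)²) = √(393.515456 + 2468.515755) = 53.4980 km
E: √((0.9733·111.32)² + (-1.1937·88.96)²) = √(11739.236230 + 11276.645716) = 151.7099 km
F: √((1.4454·111.32)² + (-0.7462·88.96)²) = √(25889.430434 + 4406.563551) = 174.0574 km
G: √((0.0529·111.32)² + (1.4028·88.96)²) = √(34.678295 + 15573.314813) = 124.9320 km
H: √((0.2176·111.32)² + (0.6789·88.96)²) = √(586.764969 + 3647.549261) = 65.0716 km
I: √((-0.4600·111.32)² + (1.0805·88.96)²) = √(2622.177332 + 9239.300469) = 108.9104 km
J: √((-0.5086·111.32)² + (-0.6427·88.96)²) = √(3205.524547 + 3268.933970) = 80.4640 km
K: √((-0.2426·111.32)² + (-0.0763·88.96)²) = √(729.336567 + 46.072165) = 27.8462 km
L: √((0.2647·111.32)² + (-0.8850·88.96)²) = √(868.268965 + 6198.349916) = 84.0632 km
M: √((0.5872·111.32)² + (-1.0491·88.96)²) = √(4272.858285 + 8710.103638) = 113.9428 km
N: √((0.6607·111.32)² + (-0.8066·88.96)²) = √(5409.473641 + 5148.799542) = 102.7535 km
O: √((-0.8044·111.32)² + (-0.4411·88.96)²) = √(8018.451730 + 1539.797691) = 97.7663 km
Threshold 73 km: K (27.8462 km), D (53.4980 km), B (62.9673 km), H (65.0716 km) are within range.

K, D, B, H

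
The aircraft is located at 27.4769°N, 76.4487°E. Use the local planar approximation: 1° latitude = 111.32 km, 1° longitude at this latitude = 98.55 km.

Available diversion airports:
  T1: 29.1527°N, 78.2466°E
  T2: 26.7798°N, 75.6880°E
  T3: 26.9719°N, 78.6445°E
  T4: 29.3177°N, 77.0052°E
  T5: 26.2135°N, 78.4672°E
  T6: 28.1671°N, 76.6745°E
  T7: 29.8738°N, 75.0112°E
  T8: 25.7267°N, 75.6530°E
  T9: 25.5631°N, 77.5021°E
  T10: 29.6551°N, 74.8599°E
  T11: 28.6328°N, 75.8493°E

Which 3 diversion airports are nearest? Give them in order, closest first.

Distances from 27.4769°N, 76.4487°E:
T1: 257.2834 km
T2: 107.8981 km
T3: 223.5790 km
T4: 212.1299 km
T5: 243.6196 km
T6: 79.9906 km
T7: 302.0987 km
T8: 210.0208 km
T9: 236.9913 km
T10: 288.6370 km
T11: 141.5859 km
Sorted: T6 (79.9906 km) < T2 (107.8981 km) < T11 (141.5859 km) < T8 (210.0208 km) < T4 (212.1299 km) < …

T6, T2, T11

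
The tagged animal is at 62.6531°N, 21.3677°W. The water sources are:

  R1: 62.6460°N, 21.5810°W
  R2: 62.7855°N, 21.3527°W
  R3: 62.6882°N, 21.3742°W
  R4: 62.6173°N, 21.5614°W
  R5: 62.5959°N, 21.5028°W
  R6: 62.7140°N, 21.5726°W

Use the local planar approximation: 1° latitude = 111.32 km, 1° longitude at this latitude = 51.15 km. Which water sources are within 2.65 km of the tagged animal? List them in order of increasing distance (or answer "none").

none

Distances from 62.6531°N, 21.3677°W:
R1: 10.9389 km
R2: 14.7587 km
R3: 3.9215 km
R4: 10.6792 km
R5: 9.3967 km
R6: 12.4821 km
Threshold 2.65 km: none within range.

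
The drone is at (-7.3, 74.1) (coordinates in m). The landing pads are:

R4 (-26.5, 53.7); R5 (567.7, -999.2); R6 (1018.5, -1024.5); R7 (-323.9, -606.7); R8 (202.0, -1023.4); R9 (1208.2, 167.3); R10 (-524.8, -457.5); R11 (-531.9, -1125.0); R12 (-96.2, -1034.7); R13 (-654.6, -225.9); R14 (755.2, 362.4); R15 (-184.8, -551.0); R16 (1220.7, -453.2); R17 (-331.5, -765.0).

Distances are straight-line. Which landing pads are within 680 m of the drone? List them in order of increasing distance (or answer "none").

Distances from (-7.3, 74.1):
R4: √((-19.2)² + (-20.4)²) = √(368.640 + 416.160) = 28.0 m
R5: √((575.0)² + (-1073.3)²) = √(330625.000 + 1151972.890) = 1217.6 m
R6: √((1025.8)² + (-1098.6)²) = √(1052265.640 + 1206921.960) = 1503.1 m
R7: √((-316.6)² + (-680.8)²) = √(100235.560 + 463488.640) = 750.8 m
R8: √((209.3)² + (-1097.5)²) = √(43806.490 + 1204506.250) = 1117.3 m
R9: √((1215.5)² + (93.2)²) = √(1477440.250 + 8686.240) = 1219.1 m
R10: √((-517.5)² + (-531.6)²) = √(267806.250 + 282598.560) = 741.9 m
R11: √((-524.6)² + (-1199.1)²) = √(275205.160 + 1437840.810) = 1308.8 m
R12: √((-88.9)² + (-1108.8)²) = √(7903.210 + 1229437.440) = 1112.4 m
R13: √((-647.3)² + (-300.0)²) = √(418997.290 + 90000.000) = 713.4 m
R14: √((762.5)² + (288.3)²) = √(581406.250 + 83116.890) = 815.2 m
R15: √((-177.5)² + (-625.1)²) = √(31506.250 + 390750.010) = 649.8 m
R16: √((1228.0)² + (-527.3)²) = √(1507984.000 + 278045.290) = 1336.4 m
R17: √((-324.2)² + (-839.1)²) = √(105105.640 + 704088.810) = 899.6 m
Threshold 680 m: R4 (28.0 m), R15 (649.8 m) are within range.

R4, R15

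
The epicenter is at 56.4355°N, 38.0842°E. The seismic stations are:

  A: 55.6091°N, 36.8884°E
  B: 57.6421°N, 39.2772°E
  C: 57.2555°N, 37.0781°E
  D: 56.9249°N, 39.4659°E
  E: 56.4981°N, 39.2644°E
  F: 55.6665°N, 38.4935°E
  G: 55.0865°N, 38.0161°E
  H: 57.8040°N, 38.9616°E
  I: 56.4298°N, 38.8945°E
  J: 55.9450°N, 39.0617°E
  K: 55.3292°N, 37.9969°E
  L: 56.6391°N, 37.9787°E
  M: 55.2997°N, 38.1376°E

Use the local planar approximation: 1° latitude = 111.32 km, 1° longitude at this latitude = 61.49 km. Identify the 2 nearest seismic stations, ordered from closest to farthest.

L, I

Distances from 56.4355°N, 38.0842°E:
A: 117.7696 km
B: 153.0453 km
C: 110.2713 km
D: 100.9277 km
E: 72.9043 km
F: 89.2281 km
G: 150.2291 km
H: 161.6127 km
I: 49.8294 km
J: 81.2048 km
K: 123.2703 km
L: 23.5749 km
M: 126.4799 km
Sorted: L (23.5749 km) < I (49.8294 km) < E (72.9043 km) < J (81.2048 km) < …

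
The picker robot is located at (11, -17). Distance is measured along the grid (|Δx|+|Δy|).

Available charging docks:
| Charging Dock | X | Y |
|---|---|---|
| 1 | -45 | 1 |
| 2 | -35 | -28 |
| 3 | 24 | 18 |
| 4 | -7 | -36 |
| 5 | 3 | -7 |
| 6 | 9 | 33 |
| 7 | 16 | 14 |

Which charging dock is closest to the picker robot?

Distances from (11, -17):
1: 74
2: 57
3: 48
4: 37
5: 18
6: 52
7: 36
Minimum: 5 at 18.

5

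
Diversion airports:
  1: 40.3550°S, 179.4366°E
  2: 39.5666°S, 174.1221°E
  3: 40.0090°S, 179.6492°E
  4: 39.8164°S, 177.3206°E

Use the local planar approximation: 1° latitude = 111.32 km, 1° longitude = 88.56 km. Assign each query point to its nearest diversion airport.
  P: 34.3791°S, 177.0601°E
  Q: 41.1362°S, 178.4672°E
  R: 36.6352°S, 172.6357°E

P at 34.3791°S, 177.0601°E:
  1: 697.7357 km
  2: 633.3822 km
  3: 667.3476 km
  4: 605.7197 km
  → nearest: 4 (605.7197 km)
Q at 41.1362°S, 178.4672°E:
  1: 122.2000 km
  2: 422.6138 km
  3: 163.4095 km
  4: 178.5959 km
  → nearest: 1 (122.2000 km)
R at 36.6352°S, 172.6357°E:
  1: 730.9032 km
  2: 351.8734 km
  3: 725.8364 km
  4: 545.4783 km
  → nearest: 2 (351.8734 km)

P→4; Q→1; R→2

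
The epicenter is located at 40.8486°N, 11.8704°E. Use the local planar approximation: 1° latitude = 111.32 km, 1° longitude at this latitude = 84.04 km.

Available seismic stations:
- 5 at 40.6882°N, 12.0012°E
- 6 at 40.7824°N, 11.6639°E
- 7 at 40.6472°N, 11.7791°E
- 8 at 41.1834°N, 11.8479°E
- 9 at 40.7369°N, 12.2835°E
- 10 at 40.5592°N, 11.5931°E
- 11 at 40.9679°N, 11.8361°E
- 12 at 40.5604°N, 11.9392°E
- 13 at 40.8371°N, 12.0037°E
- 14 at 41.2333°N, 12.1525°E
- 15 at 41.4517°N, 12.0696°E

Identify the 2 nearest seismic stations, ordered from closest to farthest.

Distances from 40.8486°N, 11.8704°E:
5: 20.9681 km
6: 18.8541 km
7: 23.6965 km
8: 37.3179 km
9: 36.8766 km
10: 39.7613 km
11: 13.5897 km
12: 32.5993 km
13: 11.2754 km
14: 48.9491 km
15: 69.1928 km
Sorted: 13 (11.2754 km) < 11 (13.5897 km) < 6 (18.8541 km) < 5 (20.9681 km) < …

13, 11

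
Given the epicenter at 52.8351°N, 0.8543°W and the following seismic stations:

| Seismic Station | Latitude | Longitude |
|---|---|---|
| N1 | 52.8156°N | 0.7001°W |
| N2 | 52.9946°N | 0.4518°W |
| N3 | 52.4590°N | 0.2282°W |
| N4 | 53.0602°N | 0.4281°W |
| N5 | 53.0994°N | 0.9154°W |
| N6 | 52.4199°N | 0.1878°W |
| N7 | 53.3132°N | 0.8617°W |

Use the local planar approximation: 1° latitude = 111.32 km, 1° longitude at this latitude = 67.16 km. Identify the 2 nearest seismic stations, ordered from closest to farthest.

Distances from 52.8351°N, 0.8543°W:
N1: √((-0.0195·111.32)² + (0.1542·67.16)²) = √(4.712112 + 107.248227) = 10.5811 km
N2: √((0.1595·111.32)² + (0.4025·67.16)²) = √(315.259201 + 730.723618) = 32.3417 km
N3: √((-0.3761·111.32)² + (0.6261·67.16)²) = √(1752.883537 + 1768.107973) = 59.3379 km
N4: √((0.2251·111.32)² + (0.4262·67.16)²) = √(627.909979 + 819.310019) = 38.0423 km
N5: √((0.2643·111.32)² + (-0.0611·67.16)²) = √(865.646787 + 16.838515) = 29.7067 km
N6: √((-0.4152·111.32)² + (0.6665·67.16)²) = √(2136.294316 + 2003.649177) = 64.3424 km
N7: √((0.4781·111.32)² + (-0.0074·67.16)²) = √(2832.591077 + 0.246993) = 53.2244 km
Sorted: N1 (10.5811 km) < N5 (29.7067 km) < N2 (32.3417 km) < N4 (38.0423 km) < …

N1, N5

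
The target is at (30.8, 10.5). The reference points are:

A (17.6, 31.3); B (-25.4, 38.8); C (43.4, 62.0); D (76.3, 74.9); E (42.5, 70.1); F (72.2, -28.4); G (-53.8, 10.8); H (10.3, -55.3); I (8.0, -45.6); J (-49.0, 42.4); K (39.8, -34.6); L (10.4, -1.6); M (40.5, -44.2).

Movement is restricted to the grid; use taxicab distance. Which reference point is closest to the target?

L

Distances from (30.8, 10.5):
A: |-13.2| + |20.8| = 13.2 + 20.8 = 34.0
B: |-56.2| + |28.3| = 56.2 + 28.3 = 84.5
C: |12.6| + |51.5| = 12.6 + 51.5 = 64.1
D: |45.5| + |64.4| = 45.5 + 64.4 = 109.9
E: |11.7| + |59.6| = 11.7 + 59.6 = 71.3
F: |41.4| + |-38.9| = 41.4 + 38.9 = 80.3
G: |-84.6| + |0.3| = 84.6 + 0.3 = 84.9
H: |-20.5| + |-65.8| = 20.5 + 65.8 = 86.3
I: |-22.8| + |-56.1| = 22.8 + 56.1 = 78.9
J: |-79.8| + |31.9| = 79.8 + 31.9 = 111.7
K: |9.0| + |-45.1| = 9.0 + 45.1 = 54.1
L: |-20.4| + |-12.1| = 20.4 + 12.1 = 32.5
M: |9.7| + |-54.7| = 9.7 + 54.7 = 64.4
Minimum: L at 32.5.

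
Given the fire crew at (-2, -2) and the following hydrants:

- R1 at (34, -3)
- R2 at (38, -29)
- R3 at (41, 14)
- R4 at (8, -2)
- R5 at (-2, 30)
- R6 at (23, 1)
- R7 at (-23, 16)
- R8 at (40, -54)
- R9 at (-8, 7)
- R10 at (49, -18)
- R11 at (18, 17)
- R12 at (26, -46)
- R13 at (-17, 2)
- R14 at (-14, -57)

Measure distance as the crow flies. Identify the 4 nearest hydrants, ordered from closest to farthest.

Distances from (-2, -2):
R1: √((36)² + (-1)²) = √(1296.000 + 1.000) = 36.0
R2: √((40)² + (-27)²) = √(1600.000 + 729.000) = 48.3
R3: √((43)² + (16)²) = √(1849.000 + 256.000) = 45.9
R4: √((10)² + (0)²) = √(100.000 + 0.000) = 10.0
R5: √((0)² + (32)²) = √(0.000 + 1024.000) = 32.0
R6: √((25)² + (3)²) = √(625.000 + 9.000) = 25.2
R7: √((-21)² + (18)²) = √(441.000 + 324.000) = 27.7
R8: √((42)² + (-52)²) = √(1764.000 + 2704.000) = 66.8
R9: √((-6)² + (9)²) = √(36.000 + 81.000) = 10.8
R10: √((51)² + (-16)²) = √(2601.000 + 256.000) = 53.5
R11: √((20)² + (19)²) = √(400.000 + 361.000) = 27.6
R12: √((28)² + (-44)²) = √(784.000 + 1936.000) = 52.2
R13: √((-15)² + (4)²) = √(225.000 + 16.000) = 15.5
R14: √((-12)² + (-55)²) = √(144.000 + 3025.000) = 56.3
Sorted: R4 (10.0) < R9 (10.8) < R13 (15.5) < R6 (25.2) < R11 (27.6) < R7 (27.7) < …

R4, R9, R13, R6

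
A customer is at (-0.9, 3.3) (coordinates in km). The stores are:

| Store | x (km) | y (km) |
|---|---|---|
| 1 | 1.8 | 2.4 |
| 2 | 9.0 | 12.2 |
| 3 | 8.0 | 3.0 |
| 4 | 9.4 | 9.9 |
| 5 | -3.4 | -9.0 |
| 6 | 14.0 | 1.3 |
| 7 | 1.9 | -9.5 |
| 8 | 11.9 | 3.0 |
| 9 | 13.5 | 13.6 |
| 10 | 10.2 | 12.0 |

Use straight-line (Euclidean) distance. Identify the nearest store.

Distances from (-0.9, 3.3):
1: 2.8 km
2: 13.3 km
3: 8.9 km
4: 12.2 km
5: 12.6 km
6: 15.0 km
7: 13.1 km
8: 12.8 km
9: 17.7 km
10: 14.1 km
Minimum: 1 at 2.8 km.

1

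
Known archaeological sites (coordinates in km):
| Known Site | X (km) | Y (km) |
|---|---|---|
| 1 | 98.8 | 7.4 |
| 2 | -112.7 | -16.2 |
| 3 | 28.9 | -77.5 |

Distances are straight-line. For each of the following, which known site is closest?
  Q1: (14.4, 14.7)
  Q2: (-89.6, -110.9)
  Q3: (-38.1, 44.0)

Q1→1; Q2→2; Q3→2

Q1 at (14.4, 14.7):
  1: √((84.4)² + (-7.3)²) = √(7123.360 + 53.290) = 84.7 km
  2: √((-127.1)² + (-30.9)²) = √(16154.410 + 954.810) = 130.8 km
  3: √((14.5)² + (-92.2)²) = √(210.250 + 8500.840) = 93.3 km
  → nearest: 1 (84.7 km)
Q2 at (-89.6, -110.9):
  1: √((188.4)² + (118.3)²) = √(35494.560 + 13994.890) = 222.5 km
  2: √((-23.1)² + (94.7)²) = √(533.610 + 8968.090) = 97.5 km
  3: √((118.5)² + (33.4)²) = √(14042.250 + 1115.560) = 123.1 km
  → nearest: 2 (97.5 km)
Q3 at (-38.1, 44.0):
  1: √((136.9)² + (-36.6)²) = √(18741.610 + 1339.560) = 141.7 km
  2: √((-74.6)² + (-60.2)²) = √(5565.160 + 3624.040) = 95.9 km
  3: √((67.0)² + (-121.5)²) = √(4489.000 + 14762.250) = 138.7 km
  → nearest: 2 (95.9 km)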